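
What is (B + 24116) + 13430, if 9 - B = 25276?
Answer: 12279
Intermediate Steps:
B = -25267 (B = 9 - 1*25276 = 9 - 25276 = -25267)
(B + 24116) + 13430 = (-25267 + 24116) + 13430 = -1151 + 13430 = 12279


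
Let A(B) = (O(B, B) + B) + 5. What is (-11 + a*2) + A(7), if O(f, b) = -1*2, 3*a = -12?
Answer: -9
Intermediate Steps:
a = -4 (a = (⅓)*(-12) = -4)
O(f, b) = -2
A(B) = 3 + B (A(B) = (-2 + B) + 5 = 3 + B)
(-11 + a*2) + A(7) = (-11 - 4*2) + (3 + 7) = (-11 - 8) + 10 = -19 + 10 = -9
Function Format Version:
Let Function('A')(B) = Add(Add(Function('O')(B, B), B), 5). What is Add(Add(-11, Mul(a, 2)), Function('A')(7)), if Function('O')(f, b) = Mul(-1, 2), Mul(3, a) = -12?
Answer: -9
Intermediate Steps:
a = -4 (a = Mul(Rational(1, 3), -12) = -4)
Function('O')(f, b) = -2
Function('A')(B) = Add(3, B) (Function('A')(B) = Add(Add(-2, B), 5) = Add(3, B))
Add(Add(-11, Mul(a, 2)), Function('A')(7)) = Add(Add(-11, Mul(-4, 2)), Add(3, 7)) = Add(Add(-11, -8), 10) = Add(-19, 10) = -9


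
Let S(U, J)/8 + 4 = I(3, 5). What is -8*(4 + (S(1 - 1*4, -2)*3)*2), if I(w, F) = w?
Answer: 352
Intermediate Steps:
S(U, J) = -8 (S(U, J) = -32 + 8*3 = -32 + 24 = -8)
-8*(4 + (S(1 - 1*4, -2)*3)*2) = -8*(4 - 8*3*2) = -8*(4 - 24*2) = -8*(4 - 48) = -8*(-44) = 352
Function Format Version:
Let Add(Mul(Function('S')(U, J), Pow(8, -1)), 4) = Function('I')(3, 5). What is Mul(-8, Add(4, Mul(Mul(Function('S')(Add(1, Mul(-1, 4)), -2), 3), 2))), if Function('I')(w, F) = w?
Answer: 352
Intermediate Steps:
Function('S')(U, J) = -8 (Function('S')(U, J) = Add(-32, Mul(8, 3)) = Add(-32, 24) = -8)
Mul(-8, Add(4, Mul(Mul(Function('S')(Add(1, Mul(-1, 4)), -2), 3), 2))) = Mul(-8, Add(4, Mul(Mul(-8, 3), 2))) = Mul(-8, Add(4, Mul(-24, 2))) = Mul(-8, Add(4, -48)) = Mul(-8, -44) = 352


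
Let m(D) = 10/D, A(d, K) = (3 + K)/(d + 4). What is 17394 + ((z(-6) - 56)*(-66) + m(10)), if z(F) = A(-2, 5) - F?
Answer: 20431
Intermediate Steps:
A(d, K) = (3 + K)/(4 + d)
z(F) = 4 - F (z(F) = (3 + 5)/(4 - 2) - F = 8/2 - F = (½)*8 - F = 4 - F)
17394 + ((z(-6) - 56)*(-66) + m(10)) = 17394 + (((4 - 1*(-6)) - 56)*(-66) + 10/10) = 17394 + (((4 + 6) - 56)*(-66) + 10*(⅒)) = 17394 + ((10 - 56)*(-66) + 1) = 17394 + (-46*(-66) + 1) = 17394 + (3036 + 1) = 17394 + 3037 = 20431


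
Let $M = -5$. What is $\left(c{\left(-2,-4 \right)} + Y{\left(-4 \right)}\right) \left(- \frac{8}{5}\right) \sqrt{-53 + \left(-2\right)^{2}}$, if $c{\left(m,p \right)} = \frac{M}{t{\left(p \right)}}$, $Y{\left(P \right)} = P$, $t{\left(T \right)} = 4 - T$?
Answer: $\frac{259 i}{5} \approx 51.8 i$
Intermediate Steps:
$c{\left(m,p \right)} = - \frac{5}{4 - p}$
$\left(c{\left(-2,-4 \right)} + Y{\left(-4 \right)}\right) \left(- \frac{8}{5}\right) \sqrt{-53 + \left(-2\right)^{2}} = \left(\frac{5}{-4 - 4} - 4\right) \left(- \frac{8}{5}\right) \sqrt{-53 + \left(-2\right)^{2}} = \left(\frac{5}{-8} - 4\right) \left(\left(-8\right) \frac{1}{5}\right) \sqrt{-53 + 4} = \left(5 \left(- \frac{1}{8}\right) - 4\right) \left(- \frac{8}{5}\right) \sqrt{-49} = \left(- \frac{5}{8} - 4\right) \left(- \frac{8}{5}\right) 7 i = \left(- \frac{37}{8}\right) \left(- \frac{8}{5}\right) 7 i = \frac{37 \cdot 7 i}{5} = \frac{259 i}{5}$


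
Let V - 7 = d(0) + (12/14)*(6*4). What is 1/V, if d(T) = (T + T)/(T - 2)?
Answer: 7/193 ≈ 0.036269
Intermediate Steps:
d(T) = 2*T/(-2 + T) (d(T) = (2*T)/(-2 + T) = 2*T/(-2 + T))
V = 193/7 (V = 7 + (2*0/(-2 + 0) + (12/14)*(6*4)) = 7 + (2*0/(-2) + (12*(1/14))*24) = 7 + (2*0*(-1/2) + (6/7)*24) = 7 + (0 + 144/7) = 7 + 144/7 = 193/7 ≈ 27.571)
1/V = 1/(193/7) = 7/193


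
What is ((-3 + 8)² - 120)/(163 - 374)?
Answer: 95/211 ≈ 0.45024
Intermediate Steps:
((-3 + 8)² - 120)/(163 - 374) = (5² - 120)/(-211) = (25 - 120)*(-1/211) = -95*(-1/211) = 95/211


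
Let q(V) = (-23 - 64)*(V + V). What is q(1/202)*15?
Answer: -1305/101 ≈ -12.921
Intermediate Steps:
q(V) = -174*V
q(1/202)*15 = -174/202*15 = -174*1/202*15 = -87/101*15 = -1305/101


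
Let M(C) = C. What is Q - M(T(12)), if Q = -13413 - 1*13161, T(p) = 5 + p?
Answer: -26591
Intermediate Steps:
Q = -26574 (Q = -13413 - 13161 = -26574)
Q - M(T(12)) = -26574 - (5 + 12) = -26574 - 1*17 = -26574 - 17 = -26591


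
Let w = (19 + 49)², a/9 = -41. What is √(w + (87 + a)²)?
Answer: 2*√21037 ≈ 290.08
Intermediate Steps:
a = -369 (a = 9*(-41) = -369)
w = 4624 (w = 68² = 4624)
√(w + (87 + a)²) = √(4624 + (87 - 369)²) = √(4624 + (-282)²) = √(4624 + 79524) = √84148 = 2*√21037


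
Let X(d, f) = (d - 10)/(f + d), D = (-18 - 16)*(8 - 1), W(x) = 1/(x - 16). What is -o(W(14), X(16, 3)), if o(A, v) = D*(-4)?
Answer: -952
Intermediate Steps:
W(x) = 1/(-16 + x)
D = -238 (D = -34*7 = -238)
X(d, f) = (-10 + d)/(d + f)
o(A, v) = 952 (o(A, v) = -238*(-4) = 952)
-o(W(14), X(16, 3)) = -1*952 = -952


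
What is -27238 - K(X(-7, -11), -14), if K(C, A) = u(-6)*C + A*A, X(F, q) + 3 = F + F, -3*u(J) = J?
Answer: -27400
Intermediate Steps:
u(J) = -J/3
X(F, q) = -3 + 2*F (X(F, q) = -3 + (F + F) = -3 + 2*F)
K(C, A) = A**2 + 2*C (K(C, A) = (-1/3*(-6))*C + A*A = 2*C + A**2 = A**2 + 2*C)
-27238 - K(X(-7, -11), -14) = -27238 - ((-14)**2 + 2*(-3 + 2*(-7))) = -27238 - (196 + 2*(-3 - 14)) = -27238 - (196 + 2*(-17)) = -27238 - (196 - 34) = -27238 - 1*162 = -27238 - 162 = -27400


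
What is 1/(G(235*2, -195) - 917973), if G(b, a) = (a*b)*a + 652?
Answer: 1/16954429 ≈ 5.8982e-8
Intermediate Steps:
G(b, a) = 652 + b*a² (G(b, a) = b*a² + 652 = 652 + b*a²)
1/(G(235*2, -195) - 917973) = 1/((652 + (235*2)*(-195)²) - 917973) = 1/((652 + 470*38025) - 917973) = 1/((652 + 17871750) - 917973) = 1/(17872402 - 917973) = 1/16954429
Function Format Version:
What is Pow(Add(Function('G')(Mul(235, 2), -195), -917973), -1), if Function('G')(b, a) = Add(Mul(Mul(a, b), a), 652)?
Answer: Rational(1, 16954429) ≈ 5.8982e-8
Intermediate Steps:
Function('G')(b, a) = Add(652, Mul(b, Pow(a, 2))) (Function('G')(b, a) = Add(Mul(b, Pow(a, 2)), 652) = Add(652, Mul(b, Pow(a, 2))))
Pow(Add(Function('G')(Mul(235, 2), -195), -917973), -1) = Pow(Add(Add(652, Mul(Mul(235, 2), Pow(-195, 2))), -917973), -1) = Pow(Add(Add(652, Mul(470, 38025)), -917973), -1) = Pow(Add(Add(652, 17871750), -917973), -1) = Pow(Add(17872402, -917973), -1) = Pow(16954429, -1) = Rational(1, 16954429)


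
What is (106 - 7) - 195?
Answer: -96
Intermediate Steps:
(106 - 7) - 195 = 99 - 195 = -96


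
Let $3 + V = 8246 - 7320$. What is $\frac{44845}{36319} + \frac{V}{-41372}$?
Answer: $\frac{1821804903}{1502589668} \approx 1.2124$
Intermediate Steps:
$V = 923$ ($V = -3 + \left(8246 - 7320\right) = -3 + 926 = 923$)
$\frac{44845}{36319} + \frac{V}{-41372} = \frac{44845}{36319} + \frac{923}{-41372} = 44845 \cdot \frac{1}{36319} + 923 \left(- \frac{1}{41372}\right) = \frac{44845}{36319} - \frac{923}{41372} = \frac{1821804903}{1502589668}$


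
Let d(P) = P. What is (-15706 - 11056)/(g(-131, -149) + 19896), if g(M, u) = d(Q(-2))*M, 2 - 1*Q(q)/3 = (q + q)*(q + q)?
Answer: -13381/12699 ≈ -1.0537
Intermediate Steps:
Q(q) = 6 - 12*q**2 (Q(q) = 6 - 3*(q + q)*(q + q) = 6 - 3*2*q*2*q = 6 - 12*q**2)
g(M, u) = -42*M (g(M, u) = (6 - 12*(-2)**2)*M = (6 - 12*4)*M = (6 - 48)*M = -42*M)
(-15706 - 11056)/(g(-131, -149) + 19896) = (-15706 - 11056)/(-42*(-131) + 19896) = -26762/(5502 + 19896) = -26762/25398 = -26762*1/25398 = -13381/12699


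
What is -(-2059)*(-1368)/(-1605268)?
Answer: 704178/401317 ≈ 1.7547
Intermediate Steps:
-(-2059)*(-1368)/(-1605268) = -2059*1368*(-1/1605268) = -2816712*(-1/1605268) = 704178/401317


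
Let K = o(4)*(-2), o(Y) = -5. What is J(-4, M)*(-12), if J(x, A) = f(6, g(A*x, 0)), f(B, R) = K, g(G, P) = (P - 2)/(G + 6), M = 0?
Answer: -120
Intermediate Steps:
g(G, P) = (-2 + P)/(6 + G)
K = 10 (K = -5*(-2) = 10)
f(B, R) = 10
J(x, A) = 10
J(-4, M)*(-12) = 10*(-12) = -120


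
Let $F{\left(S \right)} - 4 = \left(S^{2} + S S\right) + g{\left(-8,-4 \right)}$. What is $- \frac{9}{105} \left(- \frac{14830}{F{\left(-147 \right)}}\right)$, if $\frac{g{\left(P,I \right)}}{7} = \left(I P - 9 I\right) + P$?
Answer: $\frac{4449}{152747} \approx 0.029127$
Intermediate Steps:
$g{\left(P,I \right)} = - 63 I + 7 P + 7 I P$ ($g{\left(P,I \right)} = 7 \left(\left(I P - 9 I\right) + P\right) = 7 \left(\left(- 9 I + I P\right) + P\right) = 7 \left(P - 9 I + I P\right) = - 63 I + 7 P + 7 I P$)
$F{\left(S \right)} = 424 + 2 S^{2}$ ($F{\left(S \right)} = 4 + \left(\left(S^{2} + S S\right) + \left(\left(-63\right) \left(-4\right) + 7 \left(-8\right) + 7 \left(-4\right) \left(-8\right)\right)\right) = 4 + \left(\left(S^{2} + S^{2}\right) + \left(252 - 56 + 224\right)\right) = 4 + \left(2 S^{2} + 420\right) = 4 + \left(420 + 2 S^{2}\right) = 424 + 2 S^{2}$)
$- \frac{9}{105} \left(- \frac{14830}{F{\left(-147 \right)}}\right) = - \frac{9}{105} \left(- \frac{14830}{424 + 2 \left(-147\right)^{2}}\right) = \left(-9\right) \frac{1}{105} \left(- \frac{14830}{424 + 2 \cdot 21609}\right) = - \frac{3 \left(- \frac{14830}{424 + 43218}\right)}{35} = - \frac{3 \left(- \frac{14830}{43642}\right)}{35} = - \frac{3 \left(\left(-14830\right) \frac{1}{43642}\right)}{35} = \left(- \frac{3}{35}\right) \left(- \frac{7415}{21821}\right) = \frac{4449}{152747}$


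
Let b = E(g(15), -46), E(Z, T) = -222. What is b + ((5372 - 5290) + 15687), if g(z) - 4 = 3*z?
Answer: 15547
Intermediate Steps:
g(z) = 4 + 3*z
b = -222
b + ((5372 - 5290) + 15687) = -222 + ((5372 - 5290) + 15687) = -222 + (82 + 15687) = -222 + 15769 = 15547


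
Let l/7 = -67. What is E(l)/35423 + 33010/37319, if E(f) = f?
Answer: 1151810619/1321950937 ≈ 0.87130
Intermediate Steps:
l = -469 (l = 7*(-67) = -469)
E(l)/35423 + 33010/37319 = -469/35423 + 33010/37319 = 1151810619/1321950937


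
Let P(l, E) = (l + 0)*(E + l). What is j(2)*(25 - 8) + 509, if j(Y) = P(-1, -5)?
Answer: 611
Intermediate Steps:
P(l, E) = l*(E + l)
j(Y) = 6 (j(Y) = -(-5 - 1) = -1*(-6) = 6)
j(2)*(25 - 8) + 509 = 6*(25 - 8) + 509 = 6*17 + 509 = 102 + 509 = 611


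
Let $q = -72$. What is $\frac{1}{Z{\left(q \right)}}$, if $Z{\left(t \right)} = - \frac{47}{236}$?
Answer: $- \frac{236}{47} \approx -5.0213$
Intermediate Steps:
$Z{\left(t \right)} = - \frac{47}{236}$ ($Z{\left(t \right)} = \left(-47\right) \frac{1}{236} = - \frac{47}{236}$)
$\frac{1}{Z{\left(q \right)}} = \frac{1}{- \frac{47}{236}} = - \frac{236}{47}$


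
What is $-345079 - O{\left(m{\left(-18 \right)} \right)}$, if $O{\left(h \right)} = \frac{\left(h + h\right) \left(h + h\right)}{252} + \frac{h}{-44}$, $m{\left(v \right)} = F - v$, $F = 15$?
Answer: $- \frac{9662675}{28} \approx -3.451 \cdot 10^{5}$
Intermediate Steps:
$m{\left(v \right)} = 15 - v$
$O{\left(h \right)} = - \frac{h}{44} + \frac{h^{2}}{63}$ ($O{\left(h \right)} = 2 h 2 h \frac{1}{252} + h \left(- \frac{1}{44}\right) = 4 h^{2} \cdot \frac{1}{252} - \frac{h}{44} = \frac{h^{2}}{63} - \frac{h}{44} = - \frac{h}{44} + \frac{h^{2}}{63}$)
$-345079 - O{\left(m{\left(-18 \right)} \right)} = -345079 - \frac{\left(15 - -18\right) \left(-63 + 44 \left(15 - -18\right)\right)}{2772} = -345079 - \frac{\left(15 + 18\right) \left(-63 + 44 \left(15 + 18\right)\right)}{2772} = -345079 - \frac{1}{2772} \cdot 33 \left(-63 + 44 \cdot 33\right) = -345079 - \frac{1}{2772} \cdot 33 \left(-63 + 1452\right) = -345079 - \frac{1}{2772} \cdot 33 \cdot 1389 = -345079 - \frac{463}{28} = - \frac{9662675}{28}$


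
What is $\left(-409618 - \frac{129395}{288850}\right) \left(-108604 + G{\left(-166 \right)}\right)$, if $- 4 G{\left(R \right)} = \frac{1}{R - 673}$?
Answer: $\frac{8624812198686152997}{193876120} \approx 4.4486 \cdot 10^{10}$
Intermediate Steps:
$G{\left(R \right)} = - \frac{1}{4 \left(-673 + R\right)}$ ($G{\left(R \right)} = - \frac{1}{4 \left(R - 673\right)} = - \frac{1}{4 \left(-673 + R\right)}$)
$\left(-409618 - \frac{129395}{288850}\right) \left(-108604 + G{\left(-166 \right)}\right) = \left(-409618 - \frac{129395}{288850}\right) \left(-108604 - \frac{1}{-2692 + 4 \left(-166\right)}\right) = \left(-409618 - \frac{25879}{57770}\right) \left(-108604 - \frac{1}{-2692 - 664}\right) = \left(-409618 - \frac{25879}{57770}\right) \left(-108604 - \frac{1}{-3356}\right) = - \frac{23663657739 \left(-108604 - - \frac{1}{3356}\right)}{57770} = - \frac{23663657739 \left(-108604 + \frac{1}{3356}\right)}{57770} = \left(- \frac{23663657739}{57770}\right) \left(- \frac{364475023}{3356}\right) = \frac{8624812198686152997}{193876120}$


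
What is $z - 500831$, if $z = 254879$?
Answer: $-245952$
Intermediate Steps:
$z - 500831 = 254879 - 500831 = -245952$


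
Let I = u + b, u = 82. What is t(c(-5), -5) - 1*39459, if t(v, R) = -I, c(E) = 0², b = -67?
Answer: -39474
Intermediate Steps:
I = 15 (I = 82 - 67 = 15)
c(E) = 0
t(v, R) = -15 (t(v, R) = -1*15 = -15)
t(c(-5), -5) - 1*39459 = -15 - 1*39459 = -15 - 39459 = -39474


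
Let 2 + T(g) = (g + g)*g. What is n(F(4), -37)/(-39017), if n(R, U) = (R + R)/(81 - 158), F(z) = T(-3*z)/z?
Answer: 13/273119 ≈ 4.7598e-5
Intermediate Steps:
T(g) = -2 + 2*g² (T(g) = -2 + (g + g)*g = -2 + (2*g)*g = -2 + 2*g²)
F(z) = (-2 + 18*z²)/z (F(z) = (-2 + 2*(-3*z)²)/z = (-2 + 2*(9*z²))/z = (-2 + 18*z²)/z)
n(R, U) = -2*R/77 (n(R, U) = (2*R)/(-77) = (2*R)*(-1/77) = -2*R/77)
n(F(4), -37)/(-39017) = -2*(-2/4 + 18*4)/77/(-39017) = -2*(-2*¼ + 72)/77*(-1/39017) = -2*(-½ + 72)/77*(-1/39017) = -2/77*143/2*(-1/39017) = -13/7*(-1/39017) = 13/273119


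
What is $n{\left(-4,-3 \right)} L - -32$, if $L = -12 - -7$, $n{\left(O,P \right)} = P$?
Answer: $47$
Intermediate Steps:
$L = -5$ ($L = -12 + 7 = -5$)
$n{\left(-4,-3 \right)} L - -32 = \left(-3\right) \left(-5\right) - -32 = 15 + 32 = 47$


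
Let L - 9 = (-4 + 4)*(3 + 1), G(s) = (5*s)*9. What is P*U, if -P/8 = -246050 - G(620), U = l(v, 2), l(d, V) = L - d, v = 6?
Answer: 6574800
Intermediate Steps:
G(s) = 45*s
L = 9 (L = 9 + (-4 + 4)*(3 + 1) = 9 + 0*4 = 9 + 0 = 9)
l(d, V) = 9 - d
U = 3 (U = 9 - 1*6 = 9 - 6 = 3)
P = 2191600 (P = -8*(-246050 - 45*620) = -8*(-246050 - 1*27900) = -8*(-246050 - 27900) = -8*(-273950) = 2191600)
P*U = 2191600*3 = 6574800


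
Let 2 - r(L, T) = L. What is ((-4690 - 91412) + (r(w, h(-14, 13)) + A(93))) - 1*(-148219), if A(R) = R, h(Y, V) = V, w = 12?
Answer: 52200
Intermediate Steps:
r(L, T) = 2 - L
((-4690 - 91412) + (r(w, h(-14, 13)) + A(93))) - 1*(-148219) = ((-4690 - 91412) + ((2 - 1*12) + 93)) - 1*(-148219) = (-96102 + ((2 - 12) + 93)) + 148219 = (-96102 + (-10 + 93)) + 148219 = (-96102 + 83) + 148219 = -96019 + 148219 = 52200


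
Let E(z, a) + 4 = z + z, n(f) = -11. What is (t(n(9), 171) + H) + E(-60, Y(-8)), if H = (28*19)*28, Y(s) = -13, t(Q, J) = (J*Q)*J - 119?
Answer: -306998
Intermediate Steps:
t(Q, J) = -119 + Q*J² (t(Q, J) = Q*J² - 119 = -119 + Q*J²)
H = 14896 (H = 532*28 = 14896)
E(z, a) = -4 + 2*z (E(z, a) = -4 + (z + z) = -4 + 2*z)
(t(n(9), 171) + H) + E(-60, Y(-8)) = ((-119 - 11*171²) + 14896) + (-4 + 2*(-60)) = ((-119 - 11*29241) + 14896) + (-4 - 120) = ((-119 - 321651) + 14896) - 124 = (-321770 + 14896) - 124 = -306874 - 124 = -306998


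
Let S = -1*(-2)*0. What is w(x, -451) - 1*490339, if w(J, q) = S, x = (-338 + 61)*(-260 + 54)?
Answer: -490339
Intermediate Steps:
S = 0 (S = 2*0 = 0)
x = 57062 (x = -277*(-206) = 57062)
w(J, q) = 0
w(x, -451) - 1*490339 = 0 - 1*490339 = 0 - 490339 = -490339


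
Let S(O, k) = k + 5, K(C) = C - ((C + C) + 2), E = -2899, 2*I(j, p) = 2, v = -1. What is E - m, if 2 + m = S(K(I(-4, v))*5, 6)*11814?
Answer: -132851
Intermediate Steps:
I(j, p) = 1 (I(j, p) = (½)*2 = 1)
K(C) = -2 - C (K(C) = C - (2*C + 2) = C - (2 + 2*C) = C + (-2 - 2*C) = -2 - C)
S(O, k) = 5 + k
m = 129952 (m = -2 + (5 + 6)*11814 = -2 + 11*11814 = -2 + 129954 = 129952)
E - m = -2899 - 1*129952 = -2899 - 129952 = -132851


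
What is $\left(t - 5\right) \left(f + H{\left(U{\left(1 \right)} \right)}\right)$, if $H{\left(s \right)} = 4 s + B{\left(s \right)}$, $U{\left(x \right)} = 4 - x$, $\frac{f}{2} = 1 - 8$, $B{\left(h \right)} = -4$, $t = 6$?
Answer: $-6$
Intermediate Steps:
$f = -14$ ($f = 2 \left(1 - 8\right) = 2 \left(-7\right) = -14$)
$H{\left(s \right)} = -4 + 4 s$ ($H{\left(s \right)} = 4 s - 4 = -4 + 4 s$)
$\left(t - 5\right) \left(f + H{\left(U{\left(1 \right)} \right)}\right) = \left(6 - 5\right) \left(-14 - \left(4 - 4 \left(4 - 1\right)\right)\right) = 1 \left(-14 - \left(4 - 4 \left(4 - 1\right)\right)\right) = 1 \left(-14 + \left(-4 + 4 \cdot 3\right)\right) = 1 \left(-14 + \left(-4 + 12\right)\right) = 1 \left(-14 + 8\right) = 1 \left(-6\right) = -6$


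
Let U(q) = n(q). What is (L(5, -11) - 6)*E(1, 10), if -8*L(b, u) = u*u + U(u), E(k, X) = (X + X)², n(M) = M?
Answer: -7900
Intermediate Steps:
E(k, X) = 4*X² (E(k, X) = (2*X)² = 4*X²)
U(q) = q
L(b, u) = -u/8 - u²/8 (L(b, u) = -(u*u + u)/8 = -(u² + u)/8 = -(u + u²)/8 = -u/8 - u²/8)
(L(5, -11) - 6)*E(1, 10) = ((⅛)*(-11)*(-1 - 1*(-11)) - 6)*(4*10²) = ((⅛)*(-11)*(-1 + 11) - 6)*(4*100) = ((⅛)*(-11)*10 - 6)*400 = (-55/4 - 6)*400 = -79/4*400 = -7900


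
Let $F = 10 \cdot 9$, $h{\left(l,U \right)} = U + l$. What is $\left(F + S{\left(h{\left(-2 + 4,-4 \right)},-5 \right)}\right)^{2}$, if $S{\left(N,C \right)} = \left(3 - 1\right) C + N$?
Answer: $6084$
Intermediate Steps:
$S{\left(N,C \right)} = N + 2 C$ ($S{\left(N,C \right)} = \left(3 - 1\right) C + N = 2 C + N = N + 2 C$)
$F = 90$
$\left(F + S{\left(h{\left(-2 + 4,-4 \right)},-5 \right)}\right)^{2} = \left(90 + \left(\left(-4 + \left(-2 + 4\right)\right) + 2 \left(-5\right)\right)\right)^{2} = \left(90 + \left(\left(-4 + 2\right) - 10\right)\right)^{2} = \left(90 - 12\right)^{2} = 78^{2} = 6084$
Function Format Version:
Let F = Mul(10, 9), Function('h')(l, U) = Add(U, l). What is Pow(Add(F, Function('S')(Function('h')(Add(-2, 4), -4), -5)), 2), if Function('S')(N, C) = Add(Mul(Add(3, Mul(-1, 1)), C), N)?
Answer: 6084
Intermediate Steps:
Function('S')(N, C) = Add(N, Mul(2, C)) (Function('S')(N, C) = Add(Mul(Add(3, -1), C), N) = Add(Mul(2, C), N) = Add(N, Mul(2, C)))
F = 90
Pow(Add(F, Function('S')(Function('h')(Add(-2, 4), -4), -5)), 2) = Pow(Add(90, Add(Add(-4, Add(-2, 4)), Mul(2, -5))), 2) = Pow(Add(90, Add(Add(-4, 2), -10)), 2) = Pow(Add(90, Add(-2, -10)), 2) = Pow(Add(90, -12), 2) = Pow(78, 2) = 6084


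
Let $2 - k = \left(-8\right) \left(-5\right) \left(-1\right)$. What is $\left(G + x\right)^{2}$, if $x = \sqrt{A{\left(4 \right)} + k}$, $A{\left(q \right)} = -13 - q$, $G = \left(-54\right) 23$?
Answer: $1530169$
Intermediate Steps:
$G = -1242$
$k = 42$ ($k = 2 - \left(-8\right) \left(-5\right) \left(-1\right) = 2 - 40 \left(-1\right) = 2 - -40 = 2 + 40 = 42$)
$x = 5$ ($x = \sqrt{\left(-13 - 4\right) + 42} = \sqrt{-17 + 42} = \sqrt{25} = 5$)
$\left(G + x\right)^{2} = \left(-1242 + 5\right)^{2} = \left(-1237\right)^{2} = 1530169$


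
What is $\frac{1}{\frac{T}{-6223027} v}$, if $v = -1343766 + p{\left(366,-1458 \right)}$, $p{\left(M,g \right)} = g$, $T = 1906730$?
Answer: $\frac{6223027}{2564978957520} \approx 2.4261 \cdot 10^{-6}$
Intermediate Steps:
$v = -1345224$ ($v = -1343766 - 1458 = -1345224$)
$\frac{1}{\frac{T}{-6223027} v} = \frac{1}{\frac{1906730}{-6223027} \left(-1345224\right)} = \frac{1}{1906730 \left(- \frac{1}{6223027}\right)} \left(- \frac{1}{1345224}\right) = \frac{1}{- \frac{1906730}{6223027}} \left(- \frac{1}{1345224}\right) = \left(- \frac{6223027}{1906730}\right) \left(- \frac{1}{1345224}\right) = \frac{6223027}{2564978957520}$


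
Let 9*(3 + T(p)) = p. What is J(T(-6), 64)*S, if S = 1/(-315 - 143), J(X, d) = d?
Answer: -32/229 ≈ -0.13974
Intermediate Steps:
T(p) = -3 + p/9
S = -1/458 (S = 1/(-458) = -1/458 ≈ -0.0021834)
J(T(-6), 64)*S = 64*(-1/458) = -32/229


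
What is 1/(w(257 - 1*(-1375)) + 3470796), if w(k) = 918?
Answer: 1/3471714 ≈ 2.8804e-7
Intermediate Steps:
1/(w(257 - 1*(-1375)) + 3470796) = 1/(918 + 3470796) = 1/3471714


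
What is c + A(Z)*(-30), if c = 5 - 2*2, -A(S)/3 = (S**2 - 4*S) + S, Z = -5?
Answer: 3601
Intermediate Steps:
A(S) = -3*S**2 + 9*S (A(S) = -3*((S**2 - 4*S) + S) = -3*(S**2 - 3*S) = -3*S**2 + 9*S)
c = 1 (c = 5 - 4 = 1)
c + A(Z)*(-30) = 1 + (3*(-5)*(3 - 1*(-5)))*(-30) = 1 + (3*(-5)*(3 + 5))*(-30) = 1 + (3*(-5)*8)*(-30) = 1 - 120*(-30) = 1 + 3600 = 3601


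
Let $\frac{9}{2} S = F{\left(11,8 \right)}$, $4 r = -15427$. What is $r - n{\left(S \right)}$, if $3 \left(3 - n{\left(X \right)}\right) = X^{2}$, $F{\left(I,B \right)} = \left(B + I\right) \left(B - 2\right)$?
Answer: $- \frac{393749}{108} \approx -3645.8$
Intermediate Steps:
$r = - \frac{15427}{4}$ ($r = \frac{1}{4} \left(-15427\right) = - \frac{15427}{4} \approx -3856.8$)
$F{\left(I,B \right)} = \left(-2 + B\right) \left(B + I\right)$ ($F{\left(I,B \right)} = \left(B + I\right) \left(-2 + B\right) = \left(-2 + B\right) \left(B + I\right)$)
$S = \frac{76}{3}$ ($S = \frac{2 \left(8^{2} - 16 - 22 + 8 \cdot 11\right)}{9} = \frac{2 \left(64 - 16 - 22 + 88\right)}{9} = \frac{2}{9} \cdot 114 = \frac{76}{3} \approx 25.333$)
$n{\left(X \right)} = 3 - \frac{X^{2}}{3}$
$r - n{\left(S \right)} = - \frac{15427}{4} - \left(3 - \frac{\left(\frac{76}{3}\right)^{2}}{3}\right) = - \frac{15427}{4} - \left(3 - \frac{5776}{27}\right) = - \frac{15427}{4} - - \frac{5695}{27} = - \frac{15427}{4} + \frac{5695}{27} = - \frac{393749}{108}$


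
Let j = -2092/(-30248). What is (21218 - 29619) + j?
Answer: -63527839/7562 ≈ -8400.9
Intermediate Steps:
j = 523/7562 (j = -2092*(-1/30248) = 523/7562 ≈ 0.069162)
(21218 - 29619) + j = (21218 - 29619) + 523/7562 = -8401 + 523/7562 = -63527839/7562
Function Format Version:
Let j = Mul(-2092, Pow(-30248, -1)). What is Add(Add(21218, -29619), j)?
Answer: Rational(-63527839, 7562) ≈ -8400.9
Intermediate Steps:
j = Rational(523, 7562) (j = Mul(-2092, Rational(-1, 30248)) = Rational(523, 7562) ≈ 0.069162)
Add(Add(21218, -29619), j) = Add(Add(21218, -29619), Rational(523, 7562)) = Add(-8401, Rational(523, 7562)) = Rational(-63527839, 7562)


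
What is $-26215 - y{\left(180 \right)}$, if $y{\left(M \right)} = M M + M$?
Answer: $-58795$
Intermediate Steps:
$y{\left(M \right)} = M + M^{2}$ ($y{\left(M \right)} = M^{2} + M = M + M^{2}$)
$-26215 - y{\left(180 \right)} = -26215 - 180 \left(1 + 180\right) = -26215 - 180 \cdot 181 = -26215 - 32580 = -58795$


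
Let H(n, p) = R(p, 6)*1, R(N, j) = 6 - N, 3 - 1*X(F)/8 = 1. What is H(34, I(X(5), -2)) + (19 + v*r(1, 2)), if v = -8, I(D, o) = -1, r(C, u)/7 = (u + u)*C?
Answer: -198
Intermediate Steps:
X(F) = 16 (X(F) = 24 - 8*1 = 24 - 8 = 16)
r(C, u) = 14*C*u (r(C, u) = 7*((u + u)*C) = 7*((2*u)*C) = 7*(2*C*u) = 14*C*u)
H(n, p) = 6 - p (H(n, p) = (6 - p)*1 = 6 - p)
H(34, I(X(5), -2)) + (19 + v*r(1, 2)) = (6 - 1*(-1)) + (19 - 112*2) = (6 + 1) + (19 - 8*28) = 7 + (19 - 224) = 7 - 205 = -198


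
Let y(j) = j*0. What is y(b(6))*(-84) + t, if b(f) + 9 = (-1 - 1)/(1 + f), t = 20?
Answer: 20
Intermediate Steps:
b(f) = -9 - 2/(1 + f) (b(f) = -9 + (-1 - 1)/(1 + f) = -9 - 2/(1 + f))
y(j) = 0
y(b(6))*(-84) + t = 0*(-84) + 20 = 0 + 20 = 20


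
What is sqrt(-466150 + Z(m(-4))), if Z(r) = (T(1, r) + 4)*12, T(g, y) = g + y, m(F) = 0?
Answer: I*sqrt(466090) ≈ 682.71*I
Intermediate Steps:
Z(r) = 60 + 12*r (Z(r) = ((1 + r) + 4)*12 = (5 + r)*12 = 60 + 12*r)
sqrt(-466150 + Z(m(-4))) = sqrt(-466150 + (60 + 12*0)) = sqrt(-466150 + (60 + 0)) = sqrt(-466150 + 60) = sqrt(-466090) = I*sqrt(466090)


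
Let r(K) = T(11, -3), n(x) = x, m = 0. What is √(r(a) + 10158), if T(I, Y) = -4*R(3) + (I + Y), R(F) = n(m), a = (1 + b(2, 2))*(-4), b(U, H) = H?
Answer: √10166 ≈ 100.83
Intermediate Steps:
a = -12 (a = (1 + 2)*(-4) = 3*(-4) = -12)
R(F) = 0
T(I, Y) = I + Y (T(I, Y) = -4*0 + (I + Y) = 0 + (I + Y) = I + Y)
r(K) = 8 (r(K) = 11 - 3 = 8)
√(r(a) + 10158) = √(8 + 10158) = √10166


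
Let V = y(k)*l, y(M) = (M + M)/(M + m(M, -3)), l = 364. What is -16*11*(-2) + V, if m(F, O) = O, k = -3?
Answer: 716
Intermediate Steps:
y(M) = 2*M/(-3 + M) (y(M) = (M + M)/(M - 3) = (2*M)/(-3 + M) = 2*M/(-3 + M))
V = 364 (V = (2*(-3)/(-3 - 3))*364 = (2*(-3)/(-6))*364 = (2*(-3)*(-⅙))*364 = 1*364 = 364)
-16*11*(-2) + V = -16*11*(-2) + 364 = -176*(-2) + 364 = 352 + 364 = 716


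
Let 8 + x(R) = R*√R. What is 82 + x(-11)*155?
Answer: -1158 - 1705*I*√11 ≈ -1158.0 - 5654.8*I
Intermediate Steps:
x(R) = -8 + R^(3/2) (x(R) = -8 + R*√R = -8 + R^(3/2))
82 + x(-11)*155 = 82 + (-8 + (-11)^(3/2))*155 = 82 + (-8 - 11*I*√11)*155 = 82 + (-1240 - 1705*I*√11) = -1158 - 1705*I*√11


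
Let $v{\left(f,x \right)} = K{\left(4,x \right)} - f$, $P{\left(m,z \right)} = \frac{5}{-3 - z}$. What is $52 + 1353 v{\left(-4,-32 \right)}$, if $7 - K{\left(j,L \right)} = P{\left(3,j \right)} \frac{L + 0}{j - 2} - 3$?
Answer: $\frac{24718}{7} \approx 3531.1$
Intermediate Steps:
$K{\left(j,L \right)} = 10 + \frac{5 L}{\left(-2 + j\right) \left(3 + j\right)}$ ($K{\left(j,L \right)} = 7 - \left(- \frac{5}{3 + j} \frac{L + 0}{j - 2} - 3\right) = 7 - \left(- \frac{5}{3 + j} \frac{L}{-2 + j} - 3\right) = 7 - \left(- \frac{5 L}{\left(-2 + j\right) \left(3 + j\right)} - 3\right) = 7 - \left(-3 - \frac{5 L}{\left(-2 + j\right) \left(3 + j\right)}\right) = 7 + \left(3 + \frac{5 L}{\left(-2 + j\right) \left(3 + j\right)}\right) = 10 + \frac{5 L}{\left(-2 + j\right) \left(3 + j\right)}$)
$v{\left(f,x \right)} = 10 - f + \frac{5 x}{14}$ ($v{\left(f,x \right)} = \frac{5 \left(x - 2 \left(2 - 4\right) \left(3 + 4\right)\right)}{\left(-2 + 4\right) \left(3 + 4\right)} - f = \frac{5 \left(x - 2 \left(2 - 4\right) 7\right)}{2 \cdot 7} - f = 5 \cdot \frac{1}{2} \cdot \frac{1}{7} \left(x - \left(-4\right) 7\right) - f = 5 \cdot \frac{1}{2} \cdot \frac{1}{7} \left(x + 28\right) - f = 5 \cdot \frac{1}{2} \cdot \frac{1}{7} \left(28 + x\right) - f = \left(10 + \frac{5 x}{14}\right) - f = 10 - f + \frac{5 x}{14}$)
$52 + 1353 v{\left(-4,-32 \right)} = 52 + 1353 \left(10 - -4 + \frac{5}{14} \left(-32\right)\right) = 52 + 1353 \left(10 + 4 - \frac{80}{7}\right) = 52 + 1353 \cdot \frac{18}{7} = 52 + \frac{24354}{7} = \frac{24718}{7}$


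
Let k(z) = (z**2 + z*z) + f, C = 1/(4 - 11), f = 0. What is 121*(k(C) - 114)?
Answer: -675664/49 ≈ -13789.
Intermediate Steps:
C = -1/7 (C = 1/(-7) = -1/7 ≈ -0.14286)
k(z) = 2*z**2 (k(z) = (z**2 + z*z) + 0 = (z**2 + z**2) + 0 = 2*z**2 + 0 = 2*z**2)
121*(k(C) - 114) = 121*(2*(-1/7)**2 - 114) = 121*(2*(1/49) - 114) = 121*(2/49 - 114) = 121*(-5584/49) = -675664/49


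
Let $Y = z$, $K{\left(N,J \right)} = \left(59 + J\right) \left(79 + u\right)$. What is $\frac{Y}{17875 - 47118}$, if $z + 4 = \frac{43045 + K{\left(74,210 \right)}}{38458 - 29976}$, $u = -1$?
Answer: $- \frac{30099}{248039126} \approx -0.00012135$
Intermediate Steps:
$K{\left(N,J \right)} = 4602 + 78 J$ ($K{\left(N,J \right)} = \left(59 + J\right) \left(79 - 1\right) = \left(59 + J\right) 78 = 4602 + 78 J$)
$z = \frac{30099}{8482}$ ($z = -4 + \frac{43045 + \left(4602 + 78 \cdot 210\right)}{38458 - 29976} = -4 + \frac{43045 + \left(4602 + 16380\right)}{8482} = -4 + \left(43045 + 20982\right) \frac{1}{8482} = -4 + 64027 \cdot \frac{1}{8482} = -4 + \frac{64027}{8482} = \frac{30099}{8482} \approx 3.5486$)
$Y = \frac{30099}{8482} \approx 3.5486$
$\frac{Y}{17875 - 47118} = \frac{30099}{8482 \left(17875 - 47118\right)} = \frac{30099}{8482 \left(-29243\right)} = \frac{30099}{8482} \left(- \frac{1}{29243}\right) = - \frac{30099}{248039126}$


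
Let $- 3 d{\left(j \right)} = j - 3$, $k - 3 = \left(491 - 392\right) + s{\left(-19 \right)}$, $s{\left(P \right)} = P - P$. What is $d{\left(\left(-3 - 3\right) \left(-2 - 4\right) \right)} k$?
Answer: $-1122$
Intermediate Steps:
$s{\left(P \right)} = 0$
$k = 102$ ($k = 3 + \left(\left(491 - 392\right) + 0\right) = 3 + \left(99 + 0\right) = 3 + 99 = 102$)
$d{\left(j \right)} = 1 - \frac{j}{3}$ ($d{\left(j \right)} = - \frac{j - 3}{3} = - \frac{-3 + j}{3} = 1 - \frac{j}{3}$)
$d{\left(\left(-3 - 3\right) \left(-2 - 4\right) \right)} k = \left(1 - \frac{\left(-3 - 3\right) \left(-2 - 4\right)}{3}\right) 102 = \left(1 - \frac{\left(-6\right) \left(-6\right)}{3}\right) 102 = \left(1 - 12\right) 102 = \left(-11\right) 102 = -1122$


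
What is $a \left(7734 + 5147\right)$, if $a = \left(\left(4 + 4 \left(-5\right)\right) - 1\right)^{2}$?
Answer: $3722609$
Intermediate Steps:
$a = 289$ ($a = \left(\left(4 - 20\right) - 1\right)^{2} = \left(-16 - 1\right)^{2} = \left(-17\right)^{2} = 289$)
$a \left(7734 + 5147\right) = 289 \left(7734 + 5147\right) = 289 \cdot 12881 = 3722609$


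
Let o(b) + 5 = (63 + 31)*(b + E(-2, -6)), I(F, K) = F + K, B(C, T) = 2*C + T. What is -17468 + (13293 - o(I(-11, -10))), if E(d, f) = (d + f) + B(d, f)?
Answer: -504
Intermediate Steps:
B(C, T) = T + 2*C
E(d, f) = 2*f + 3*d (E(d, f) = (d + f) + (f + 2*d) = 2*f + 3*d)
o(b) = -1697 + 94*b (o(b) = -5 + (63 + 31)*(b + (2*(-6) + 3*(-2))) = -5 + 94*(b + (-12 - 6)) = -5 + 94*(b - 18) = -5 + 94*(-18 + b) = -5 + (-1692 + 94*b) = -1697 + 94*b)
-17468 + (13293 - o(I(-11, -10))) = -17468 + (13293 - (-1697 + 94*(-11 - 10))) = -17468 + (13293 - (-1697 + 94*(-21))) = -17468 + (13293 - (-1697 - 1974)) = -17468 + (13293 - 1*(-3671)) = -17468 + (13293 + 3671) = -17468 + 16964 = -504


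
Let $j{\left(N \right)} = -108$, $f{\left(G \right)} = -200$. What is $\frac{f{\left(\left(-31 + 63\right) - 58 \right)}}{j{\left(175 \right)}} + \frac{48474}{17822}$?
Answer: $\frac{1099949}{240597} \approx 4.5717$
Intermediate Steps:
$\frac{f{\left(\left(-31 + 63\right) - 58 \right)}}{j{\left(175 \right)}} + \frac{48474}{17822} = - \frac{200}{-108} + \frac{48474}{17822} = \left(-200\right) \left(- \frac{1}{108}\right) + 48474 \cdot \frac{1}{17822} = \frac{50}{27} + \frac{24237}{8911} = \frac{1099949}{240597}$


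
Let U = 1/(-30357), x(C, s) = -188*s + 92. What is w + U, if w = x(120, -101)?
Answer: 579211559/30357 ≈ 19080.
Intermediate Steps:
x(C, s) = 92 - 188*s
w = 19080 (w = 92 - 188*(-101) = 92 + 18988 = 19080)
U = -1/30357 ≈ -3.2941e-5
w + U = 19080 - 1/30357 = 579211559/30357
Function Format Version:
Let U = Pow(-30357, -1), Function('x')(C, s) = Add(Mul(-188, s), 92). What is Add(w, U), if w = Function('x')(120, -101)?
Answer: Rational(579211559, 30357) ≈ 19080.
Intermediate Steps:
Function('x')(C, s) = Add(92, Mul(-188, s))
w = 19080 (w = Add(92, Mul(-188, -101)) = Add(92, 18988) = 19080)
U = Rational(-1, 30357) ≈ -3.2941e-5
Add(w, U) = Add(19080, Rational(-1, 30357)) = Rational(579211559, 30357)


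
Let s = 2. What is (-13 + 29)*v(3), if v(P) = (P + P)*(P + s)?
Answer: 480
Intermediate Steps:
v(P) = 2*P*(2 + P) (v(P) = (P + P)*(P + 2) = (2*P)*(2 + P) = 2*P*(2 + P))
(-13 + 29)*v(3) = (-13 + 29)*(2*3*(2 + 3)) = 16*(2*3*5) = 16*30 = 480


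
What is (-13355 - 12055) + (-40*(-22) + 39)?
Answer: -24491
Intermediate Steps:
(-13355 - 12055) + (-40*(-22) + 39) = -25410 + (880 + 39) = -25410 + 919 = -24491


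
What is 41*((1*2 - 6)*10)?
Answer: -1640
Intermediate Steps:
41*((1*2 - 6)*10) = 41*((2 - 6)*10) = 41*(-4*10) = 41*(-40) = -1640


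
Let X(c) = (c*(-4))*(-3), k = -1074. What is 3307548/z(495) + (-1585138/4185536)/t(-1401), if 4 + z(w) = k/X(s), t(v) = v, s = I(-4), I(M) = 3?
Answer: -58185748570843277/595189497504 ≈ -97760.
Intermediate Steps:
s = 3
X(c) = 12*c (X(c) = -4*c*(-3) = 12*c)
z(w) = -203/6 (z(w) = -4 - 1074/(12*3) = -4 - 1074/36 = -4 - 1074*1/36 = -4 - 179/6 = -203/6)
3307548/z(495) + (-1585138/4185536)/t(-1401) = 3307548/(-203/6) - 1585138/4185536/(-1401) = 3307548*(-6/203) - 1585138*1/4185536*(-1/1401) = -19845288/203 - 792569/2092768*(-1/1401) = -19845288/203 + 792569/2931967968 = -58185748570843277/595189497504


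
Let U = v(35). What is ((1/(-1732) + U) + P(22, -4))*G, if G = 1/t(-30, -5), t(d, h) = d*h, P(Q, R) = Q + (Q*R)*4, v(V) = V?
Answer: -510941/259800 ≈ -1.9667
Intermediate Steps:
P(Q, R) = Q + 4*Q*R
U = 35
G = 1/150 (G = 1/(-30*(-5)) = 1/150 ≈ 0.0066667)
((1/(-1732) + U) + P(22, -4))*G = ((1/(-1732) + 35) + 22*(1 + 4*(-4)))*(1/150) = ((-1/1732 + 35) + 22*(1 - 16))*(1/150) = (60619/1732 + 22*(-15))*(1/150) = (60619/1732 - 330)*(1/150) = -510941/1732*1/150 = -510941/259800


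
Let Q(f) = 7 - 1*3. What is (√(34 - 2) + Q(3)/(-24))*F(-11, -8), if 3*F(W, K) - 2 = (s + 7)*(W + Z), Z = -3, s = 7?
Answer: 97/9 - 776*√2/3 ≈ -355.03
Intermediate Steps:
Q(f) = 4 (Q(f) = 7 - 3 = 4)
F(W, K) = -40/3 + 14*W/3 (F(W, K) = ⅔ + ((7 + 7)*(W - 3))/3 = ⅔ + (14*(-3 + W))/3 = ⅔ + (-42 + 14*W)/3 = ⅔ + (-14 + 14*W/3) = -40/3 + 14*W/3)
(√(34 - 2) + Q(3)/(-24))*F(-11, -8) = (√(34 - 2) + 4/(-24))*(-40/3 + (14/3)*(-11)) = (√32 + 4*(-1/24))*(-40/3 - 154/3) = (4*√2 - ⅙)*(-194/3) = (-⅙ + 4*√2)*(-194/3) = 97/9 - 776*√2/3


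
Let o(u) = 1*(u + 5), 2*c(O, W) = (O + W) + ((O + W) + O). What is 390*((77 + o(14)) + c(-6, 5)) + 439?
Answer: 36319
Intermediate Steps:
c(O, W) = W + 3*O/2 (c(O, W) = ((O + W) + ((O + W) + O))/2 = ((O + W) + (W + 2*O))/2 = (2*W + 3*O)/2 = W + 3*O/2)
o(u) = 5 + u (o(u) = 1*(5 + u) = 5 + u)
390*((77 + o(14)) + c(-6, 5)) + 439 = 390*((77 + (5 + 14)) + (5 + (3/2)*(-6))) + 439 = 390*((77 + 19) + (5 - 9)) + 439 = 390*(96 - 4) + 439 = 390*92 + 439 = 35880 + 439 = 36319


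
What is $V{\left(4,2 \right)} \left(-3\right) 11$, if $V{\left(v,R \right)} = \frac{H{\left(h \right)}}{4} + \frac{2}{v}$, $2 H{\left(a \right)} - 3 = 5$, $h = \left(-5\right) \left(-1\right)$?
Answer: $- \frac{99}{2} \approx -49.5$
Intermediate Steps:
$h = 5$
$H{\left(a \right)} = 4$ ($H{\left(a \right)} = \frac{3}{2} + \frac{1}{2} \cdot 5 = \frac{3}{2} + \frac{5}{2} = 4$)
$V{\left(v,R \right)} = 1 + \frac{2}{v}$ ($V{\left(v,R \right)} = \frac{4}{4} + \frac{2}{v} = 4 \cdot \frac{1}{4} + \frac{2}{v} = 1 + \frac{2}{v}$)
$V{\left(4,2 \right)} \left(-3\right) 11 = \frac{2 + 4}{4} \left(-3\right) 11 = \frac{1}{4} \cdot 6 \left(-3\right) 11 = \frac{3}{2} \left(-3\right) 11 = \left(- \frac{9}{2}\right) 11 = - \frac{99}{2}$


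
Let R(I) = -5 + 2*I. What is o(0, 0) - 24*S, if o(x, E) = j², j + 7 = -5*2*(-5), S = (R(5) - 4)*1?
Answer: 1825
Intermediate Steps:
S = 1 (S = ((-5 + 2*5) - 4)*1 = ((-5 + 10) - 4)*1 = (5 - 4)*1 = 1*1 = 1)
j = 43 (j = -7 - 5*2*(-5) = -7 - 10*(-5) = -7 + 50 = 43)
o(x, E) = 1849 (o(x, E) = 43² = 1849)
o(0, 0) - 24*S = 1849 - 24*1 = 1849 - 24 = 1825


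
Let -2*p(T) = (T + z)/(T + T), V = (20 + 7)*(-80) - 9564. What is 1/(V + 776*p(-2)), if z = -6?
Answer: -1/12500 ≈ -8.0000e-5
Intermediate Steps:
V = -11724 (V = 27*(-80) - 9564 = -2160 - 9564 = -11724)
p(T) = -(-6 + T)/(4*T) (p(T) = -(T - 6)/(2*(T + T)) = -(-6 + T)/(2*(2*T)) = -(-6 + T)*1/(2*T)/2 = -(-6 + T)/(4*T))
1/(V + 776*p(-2)) = 1/(-11724 + 776*((¼)*(6 - 1*(-2))/(-2))) = 1/(-11724 + 776*((¼)*(-½)*(6 + 2))) = 1/(-11724 + 776*((¼)*(-½)*8)) = 1/(-11724 + 776*(-1)) = 1/(-11724 - 776) = 1/(-12500) = -1/12500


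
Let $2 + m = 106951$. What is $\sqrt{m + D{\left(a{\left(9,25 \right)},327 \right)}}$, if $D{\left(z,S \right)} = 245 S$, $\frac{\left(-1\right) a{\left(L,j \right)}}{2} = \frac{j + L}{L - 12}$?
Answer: $2 \sqrt{46766} \approx 432.51$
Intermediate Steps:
$m = 106949$ ($m = -2 + 106951 = 106949$)
$a{\left(L,j \right)} = - \frac{2 \left(L + j\right)}{-12 + L}$ ($a{\left(L,j \right)} = - 2 \frac{j + L}{L - 12} = - 2 \frac{L + j}{-12 + L} = - \frac{2 \left(L + j\right)}{-12 + L}$)
$\sqrt{m + D{\left(a{\left(9,25 \right)},327 \right)}} = \sqrt{106949 + 245 \cdot 327} = \sqrt{106949 + 80115} = \sqrt{187064} = 2 \sqrt{46766}$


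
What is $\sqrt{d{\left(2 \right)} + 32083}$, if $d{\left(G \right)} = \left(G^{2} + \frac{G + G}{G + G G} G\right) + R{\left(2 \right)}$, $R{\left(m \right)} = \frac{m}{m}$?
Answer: $\frac{2 \sqrt{72201}}{3} \approx 179.14$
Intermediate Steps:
$R{\left(m \right)} = 1$
$d{\left(G \right)} = 1 + G^{2} + \frac{2 G^{2}}{G + G^{2}}$ ($d{\left(G \right)} = \left(G^{2} + \frac{G + G}{G + G G} G\right) + 1 = \left(G^{2} + \frac{2 G}{G + G^{2}} G\right) + 1 = \left(G^{2} + \frac{2 G^{2}}{G + G^{2}}\right) + 1 = 1 + G^{2} + \frac{2 G^{2}}{G + G^{2}}$)
$\sqrt{d{\left(2 \right)} + 32083} = \sqrt{\frac{1 + 2^{2} + 2^{3} + 3 \cdot 2}{1 + 2} + 32083} = \sqrt{\frac{1 + 4 + 8 + 6}{3} + 32083} = \sqrt{\frac{1}{3} \cdot 19 + 32083} = \sqrt{\frac{19}{3} + 32083} = \sqrt{\frac{96268}{3}} = \frac{2 \sqrt{72201}}{3}$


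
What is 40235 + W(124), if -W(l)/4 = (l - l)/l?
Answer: 40235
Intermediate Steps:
W(l) = 0 (W(l) = -4*(l - l)/l = -0/l = -4*0 = 0)
40235 + W(124) = 40235 + 0 = 40235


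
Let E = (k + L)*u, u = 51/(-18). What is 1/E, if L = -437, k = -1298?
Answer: 6/29495 ≈ 0.00020342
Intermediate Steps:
u = -17/6 (u = 51*(-1/18) = -17/6 ≈ -2.8333)
E = 29495/6 (E = (-1298 - 437)*(-17/6) = -1735*(-17/6) = 29495/6 ≈ 4915.8)
1/E = 1/(29495/6) = 6/29495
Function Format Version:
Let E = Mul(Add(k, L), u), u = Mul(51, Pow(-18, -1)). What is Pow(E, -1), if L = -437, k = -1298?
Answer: Rational(6, 29495) ≈ 0.00020342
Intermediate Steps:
u = Rational(-17, 6) (u = Mul(51, Rational(-1, 18)) = Rational(-17, 6) ≈ -2.8333)
E = Rational(29495, 6) (E = Mul(Add(-1298, -437), Rational(-17, 6)) = Mul(-1735, Rational(-17, 6)) = Rational(29495, 6) ≈ 4915.8)
Pow(E, -1) = Pow(Rational(29495, 6), -1) = Rational(6, 29495)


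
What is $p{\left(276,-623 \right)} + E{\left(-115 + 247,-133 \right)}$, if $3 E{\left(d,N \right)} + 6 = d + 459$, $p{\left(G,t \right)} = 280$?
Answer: $475$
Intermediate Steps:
$E{\left(d,N \right)} = 151 + \frac{d}{3}$ ($E{\left(d,N \right)} = -2 + \frac{d + 459}{3} = -2 + \frac{459 + d}{3} = -2 + \left(153 + \frac{d}{3}\right) = 151 + \frac{d}{3}$)
$p{\left(276,-623 \right)} + E{\left(-115 + 247,-133 \right)} = 280 + \left(151 + \frac{-115 + 247}{3}\right) = 280 + \left(151 + \frac{1}{3} \cdot 132\right) = 280 + \left(151 + 44\right) = 280 + 195 = 475$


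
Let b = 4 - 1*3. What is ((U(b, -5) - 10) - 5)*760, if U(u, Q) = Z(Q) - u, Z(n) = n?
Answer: -15960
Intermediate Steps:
b = 1 (b = 4 - 3 = 1)
U(u, Q) = Q - u
((U(b, -5) - 10) - 5)*760 = (((-5 - 1*1) - 10) - 5)*760 = (((-5 - 1) - 10) - 5)*760 = ((-6 - 10) - 5)*760 = (-16 - 5)*760 = -21*760 = -15960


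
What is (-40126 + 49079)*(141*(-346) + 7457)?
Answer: -370018537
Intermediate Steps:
(-40126 + 49079)*(141*(-346) + 7457) = 8953*(-48786 + 7457) = 8953*(-41329) = -370018537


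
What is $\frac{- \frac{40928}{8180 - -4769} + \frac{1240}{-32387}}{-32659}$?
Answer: $\frac{1341591896}{13696507350317} \approx 9.7951 \cdot 10^{-5}$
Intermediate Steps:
$\frac{- \frac{40928}{8180 - -4769} + \frac{1240}{-32387}}{-32659} = \left(- \frac{40928}{8180 + 4769} + 1240 \left(- \frac{1}{32387}\right)\right) \left(- \frac{1}{32659}\right) = \left(- \frac{40928}{12949} - \frac{1240}{32387}\right) \left(- \frac{1}{32659}\right) = \left(- \frac{1341591896}{419379263}\right) \left(- \frac{1}{32659}\right) = \frac{1341591896}{13696507350317}$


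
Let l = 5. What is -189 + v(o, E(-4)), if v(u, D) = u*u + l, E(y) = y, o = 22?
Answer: 300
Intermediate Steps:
v(u, D) = 5 + u² (v(u, D) = u*u + 5 = u² + 5 = 5 + u²)
-189 + v(o, E(-4)) = -189 + (5 + 22²) = -189 + (5 + 484) = -189 + 489 = 300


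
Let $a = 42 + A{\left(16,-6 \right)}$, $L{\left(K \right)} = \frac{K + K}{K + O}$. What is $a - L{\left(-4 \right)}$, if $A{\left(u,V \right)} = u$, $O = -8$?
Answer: $\frac{172}{3} \approx 57.333$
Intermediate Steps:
$L{\left(K \right)} = \frac{2 K}{-8 + K}$ ($L{\left(K \right)} = \frac{K + K}{K - 8} = \frac{2 K}{-8 + K}$)
$a = 58$ ($a = 42 + 16 = 58$)
$a - L{\left(-4 \right)} = 58 - 2 \left(-4\right) \frac{1}{-8 - 4} = 58 - 2 \left(-4\right) \frac{1}{-12} = 58 - 2 \left(-4\right) \left(- \frac{1}{12}\right) = 58 - \frac{2}{3} = \frac{172}{3}$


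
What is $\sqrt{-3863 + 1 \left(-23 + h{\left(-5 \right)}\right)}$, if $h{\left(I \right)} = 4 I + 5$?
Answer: $i \sqrt{3901} \approx 62.458 i$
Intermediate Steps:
$h{\left(I \right)} = 5 + 4 I$
$\sqrt{-3863 + 1 \left(-23 + h{\left(-5 \right)}\right)} = \sqrt{-3863 + 1 \left(-23 + \left(5 + 4 \left(-5\right)\right)\right)} = \sqrt{-3863 + 1 \left(-23 + \left(5 - 20\right)\right)} = \sqrt{-3863 + 1 \left(-23 - 15\right)} = \sqrt{-3863 + 1 \left(-38\right)} = \sqrt{-3863 - 38} = \sqrt{-3901} = i \sqrt{3901}$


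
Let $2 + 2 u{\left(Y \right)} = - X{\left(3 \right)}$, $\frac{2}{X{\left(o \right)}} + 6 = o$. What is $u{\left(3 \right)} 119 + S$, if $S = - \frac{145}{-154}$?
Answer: $- \frac{36217}{462} \approx -78.392$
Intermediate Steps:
$S = \frac{145}{154}$ ($S = \left(-145\right) \left(- \frac{1}{154}\right) = \frac{145}{154} \approx 0.94156$)
$X{\left(o \right)} = \frac{2}{-6 + o}$
$u{\left(Y \right)} = - \frac{2}{3}$ ($u{\left(Y \right)} = -1 + \frac{\left(-1\right) \frac{2}{-6 + 3}}{2} = -1 + \frac{\left(-1\right) \frac{2}{-3}}{2} = -1 + \frac{\left(-1\right) 2 \left(- \frac{1}{3}\right)}{2} = -1 + \frac{\left(-1\right) \left(- \frac{2}{3}\right)}{2} = -1 + \frac{1}{2} \cdot \frac{2}{3} = -1 + \frac{1}{3} = - \frac{2}{3}$)
$u{\left(3 \right)} 119 + S = \left(- \frac{2}{3}\right) 119 + \frac{145}{154} = - \frac{238}{3} + \frac{145}{154} = - \frac{36217}{462}$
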